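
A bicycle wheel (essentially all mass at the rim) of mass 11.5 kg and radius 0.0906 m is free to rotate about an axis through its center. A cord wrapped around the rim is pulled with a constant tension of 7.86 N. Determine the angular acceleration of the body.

I = MR² = (11.5)(0.0906)² = 0.09440 kg·m².
τ = F R = (7.86)(0.0906) = 0.7121 N·m.
Newton's second law for rotation, τ = Iα, gives α = τ/I = 0.7121/0.09440 = 7.544 rad/s².

α ≈ 7.54 rad/s²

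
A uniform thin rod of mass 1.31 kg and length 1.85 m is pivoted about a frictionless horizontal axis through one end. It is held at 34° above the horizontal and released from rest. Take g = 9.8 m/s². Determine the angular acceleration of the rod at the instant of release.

α ≈ 6.59 rad/s²

About the pivot, I = (1/3)ML² = (1/3)(1.31)(1.85)² = 1.494 kg·m².
The weight acts at the center, a distance L/2 = 0.9250 m from the pivot; τ = Mg(L/2) cos 34° = 9.845 N·m.
α = τ/I = 9.845/1.494 = 6.587 rad/s².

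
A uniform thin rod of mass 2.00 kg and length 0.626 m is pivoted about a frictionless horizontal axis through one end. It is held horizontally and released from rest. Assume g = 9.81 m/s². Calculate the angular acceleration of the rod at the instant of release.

α ≈ 23.5 rad/s²

About the pivot, I = (1/3)ML² = (1/3)(2.00)(0.626)² = 0.2613 kg·m².
The weight acts at the center, a distance L/2 = 0.3130 m from the pivot; τ = Mg(L/2) = 6.141 N·m.
α = τ/I = 6.141/0.2613 = 23.51 rad/s².
(Equivalently α = (3g/(2L)) = 23.51 rad/s².)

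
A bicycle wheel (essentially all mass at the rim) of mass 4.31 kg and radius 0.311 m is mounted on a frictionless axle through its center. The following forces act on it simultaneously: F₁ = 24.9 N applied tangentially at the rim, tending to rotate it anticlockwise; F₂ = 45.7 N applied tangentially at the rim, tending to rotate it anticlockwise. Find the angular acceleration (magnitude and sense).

α ≈ 52.7 rad/s², anticlockwise

I = MR² = (4.31)(0.311)² = 0.4169 kg·m².
Taking anticlockwise as positive: τ₁ = +(24.9)(0.311) = +7.744 N·m; τ₂ = +(45.7)(0.311) = +14.21 N·m.
Net torque τ = 21.96 N·m.
α = τ/I = 21.96/0.4169 = 52.67 rad/s².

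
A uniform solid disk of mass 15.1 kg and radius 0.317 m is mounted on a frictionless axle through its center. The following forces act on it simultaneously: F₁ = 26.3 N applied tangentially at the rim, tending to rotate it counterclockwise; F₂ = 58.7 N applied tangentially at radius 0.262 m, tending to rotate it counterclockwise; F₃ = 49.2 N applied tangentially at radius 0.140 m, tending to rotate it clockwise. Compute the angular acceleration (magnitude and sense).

I = ½MR² = (1/2)(15.1)(0.317)² = 0.7587 kg·m².
Taking counterclockwise as positive: τ₁ = +(26.3)(0.317) = +8.337 N·m; τ₂ = +(58.7)(0.262) = +15.38 N·m; τ₃ = −(49.2)(0.140) = −6.888 N·m.
Net torque τ = 16.83 N·m.
α = τ/I = 16.83/0.7587 = 22.18 rad/s².

α ≈ 22.2 rad/s², counterclockwise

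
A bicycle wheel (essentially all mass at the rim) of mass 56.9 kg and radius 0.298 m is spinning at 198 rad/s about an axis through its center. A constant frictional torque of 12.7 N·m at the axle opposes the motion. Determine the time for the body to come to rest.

t ≈ 78.8 s

I = MR² = (56.9)(0.298)² = 5.053 kg·m².
The net torque has magnitude 12.7 N·m, opposing ω.
|α| = τ/I = 12.70/5.053 = 2.513 rad/s² (deceleration).
0 = ω₀ − |α|t ⇒ t = ω₀/|α| = 198/2.513 = 78.78 s.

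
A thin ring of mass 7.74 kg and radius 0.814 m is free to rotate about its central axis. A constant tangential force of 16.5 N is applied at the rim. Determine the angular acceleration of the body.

I = MR² = (7.74)(0.814)² = 5.128 kg·m².
τ = F R = (16.5)(0.814) = 13.43 N·m.
From τ = Iα: α = 13.43/5.128 = 2.619 rad/s².

α ≈ 2.62 rad/s²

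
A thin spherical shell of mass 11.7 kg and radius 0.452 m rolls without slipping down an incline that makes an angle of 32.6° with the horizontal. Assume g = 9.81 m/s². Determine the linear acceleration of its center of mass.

a ≈ 3.17 m/s²

Translation along the incline: Mg sinθ − f = Ma.
Rotation about the center: fR = Iα with I = (2/3)MR². No-slip gives a = αR, so f = (I/R²)a = (2/3)M a.
Substituting: Mg sinθ = (1 + 0.6667)Ma, so a = g sinθ/(1 + 0.6667) = (9.81) sin 32.6° / 1.667 = 3.171 m/s².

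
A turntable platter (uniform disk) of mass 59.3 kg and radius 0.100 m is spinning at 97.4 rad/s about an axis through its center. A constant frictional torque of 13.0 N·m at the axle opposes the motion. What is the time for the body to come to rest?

I = ½MR² = (1/2)(59.3)(0.100)² = 0.2965 kg·m².
The net torque has magnitude 13.0 N·m, opposing ω.
|α| = τ/I = 13.00/0.2965 = 43.84 rad/s² (deceleration).
0 = ω₀ − |α|t ⇒ t = ω₀/|α| = 97.4/43.84 = 2.221 s.

t ≈ 2.22 s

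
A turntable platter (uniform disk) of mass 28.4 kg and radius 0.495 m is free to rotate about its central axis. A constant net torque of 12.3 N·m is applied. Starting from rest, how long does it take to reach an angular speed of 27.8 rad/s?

t ≈ 7.86 s

I = ½MR² = (1/2)(28.4)(0.495)² = 3.479 kg·m².
α = τ/I = 12.3/3.479 = 3.535 rad/s².
ω = αt ⇒ t = ω/α = 27.8/3.535 = 7.864 s.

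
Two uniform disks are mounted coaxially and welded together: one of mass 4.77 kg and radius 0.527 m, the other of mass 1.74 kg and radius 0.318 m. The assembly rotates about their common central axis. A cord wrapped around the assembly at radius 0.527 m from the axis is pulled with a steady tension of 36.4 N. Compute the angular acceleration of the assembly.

I = ½M₁R₁² + ½M₂R₂² = ½(4.77)(0.527)² + ½(1.74)(0.318)² = 0.7504 kg·m².
τ = F r = (36.4)(0.527) = 19.18 N·m.
α = τ/I = 19.18/0.7504 = 25.56 rad/s².

α ≈ 25.6 rad/s²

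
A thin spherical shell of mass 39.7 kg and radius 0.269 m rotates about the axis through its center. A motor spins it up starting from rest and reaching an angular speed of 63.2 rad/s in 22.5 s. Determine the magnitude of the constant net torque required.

I = (2/3)MR² = (2/3)(39.7)(0.269)² = 1.915 kg·m².
α = Δω/Δt = (63.2 − 0)/22.5 = 2.809 rad/s².
τ = Iα = (1.915)(2.809) = 5.379 N·m.

τ ≈ 5.38 N·m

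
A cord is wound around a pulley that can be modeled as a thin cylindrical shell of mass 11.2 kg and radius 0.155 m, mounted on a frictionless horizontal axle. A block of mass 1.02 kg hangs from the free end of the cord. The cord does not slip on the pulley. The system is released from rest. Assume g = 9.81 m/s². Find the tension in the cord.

I = MR² = (11.2)(0.155)² = 0.2691 kg·m².
Block: mg − T = ma. Pulley: TR = Iα. No-slip: a = αR, so T = (I/R²)a = 11.20·a.
Then mg = (m + 11.20)a, so a = (1.02)(9.81)/(1.02 + 11.20) = 0.8188 m/s².
T = 11.20·a = 9.171 N.

T ≈ 9.17 N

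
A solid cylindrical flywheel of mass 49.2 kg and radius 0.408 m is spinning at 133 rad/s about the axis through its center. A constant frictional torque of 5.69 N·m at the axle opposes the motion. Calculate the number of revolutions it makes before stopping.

≈ 1010 revolutions

I = ½MR² = (1/2)(49.2)(0.408)² = 4.095 kg·m².
The net torque has magnitude 5.69 N·m, opposing ω.
|α| = τ/I = 5.690/4.095 = 1.389 rad/s² (deceleration).
ω² = ω₀² − 2|α|θ with ω = 0 ⇒ θ = ω₀²/(2|α|) = 6365 rad = 1013 rev.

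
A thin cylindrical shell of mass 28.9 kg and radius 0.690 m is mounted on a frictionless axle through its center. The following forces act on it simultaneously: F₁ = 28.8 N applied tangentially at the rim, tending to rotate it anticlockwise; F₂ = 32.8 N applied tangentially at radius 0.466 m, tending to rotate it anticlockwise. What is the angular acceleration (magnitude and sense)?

I = MR² = (28.9)(0.690)² = 13.76 kg·m².
Taking anticlockwise as positive: τ₁ = +(28.8)(0.690) = +19.87 N·m; τ₂ = +(32.8)(0.466) = +15.28 N·m.
Net torque τ = 35.16 N·m.
α = τ/I = 35.16/13.76 = 2.555 rad/s².

α ≈ 2.56 rad/s², anticlockwise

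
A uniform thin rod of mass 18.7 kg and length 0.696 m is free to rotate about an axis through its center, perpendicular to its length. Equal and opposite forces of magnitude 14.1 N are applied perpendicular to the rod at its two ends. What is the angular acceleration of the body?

α ≈ 13.0 rad/s²

I = (1/12)ML² = (1/12)(18.7)(0.696)² = 0.7549 kg·m².
The couple gives τ = F·(L/2) + F·(L/2) = F L = (14.1)(0.696) = 9.814 N·m.
From τ = Iα: α = 9.814/0.7549 = 13.00 rad/s².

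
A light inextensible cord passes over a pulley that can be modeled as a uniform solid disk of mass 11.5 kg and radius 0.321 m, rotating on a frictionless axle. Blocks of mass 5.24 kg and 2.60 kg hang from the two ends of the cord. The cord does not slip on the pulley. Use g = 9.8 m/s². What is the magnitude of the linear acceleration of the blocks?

I = ½MR² = (1/2)(11.5)(0.321)² = 0.5925 kg·m².
Heavier block: m₁g − T₁ = m₁a. Lighter block: T₂ − m₂g = m₂a.
Pulley: (T₁ − T₂)R = Iα = I(a/R), so T₁ − T₂ = (I/R²)a = (1/2)M_p a = 5.750·a.
Adding the three: (m₁ − m₂)g = (m₁ + m₂ + 5.750)a, so a = (5.24 − 2.60)(9.8)/(5.24 + 2.60 + 5.750) = 1.904 m/s².

a ≈ 1.90 m/s²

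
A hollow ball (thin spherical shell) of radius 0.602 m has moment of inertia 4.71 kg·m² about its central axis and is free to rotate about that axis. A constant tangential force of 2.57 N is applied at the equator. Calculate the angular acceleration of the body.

α ≈ 0.328 rad/s²

τ = F R = (2.57)(0.602) = 1.547 N·m.
From τ = Iα: α = 1.547/4.710 = 0.3285 rad/s².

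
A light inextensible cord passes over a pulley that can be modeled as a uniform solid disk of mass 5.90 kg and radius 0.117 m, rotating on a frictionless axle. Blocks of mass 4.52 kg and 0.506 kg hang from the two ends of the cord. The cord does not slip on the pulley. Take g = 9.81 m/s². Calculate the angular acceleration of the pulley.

I = ½MR² = (1/2)(5.90)(0.117)² = 0.04038 kg·m².
Heavier block: m₁g − T₁ = m₁a. Lighter block: T₂ − m₂g = m₂a.
Pulley: (T₁ − T₂)R = Iα = I(a/R), so T₁ − T₂ = (I/R²)a = (1/2)M_p a = 2.950·a.
Adding the three: (m₁ − m₂)g = (m₁ + m₂ + 2.950)a, so a = (4.52 − 0.506)(9.81)/(4.52 + 0.506 + 2.950) = 4.937 m/s².
α = a/R = 4.937/0.117 = 42.20 rad/s².

α ≈ 42.2 rad/s²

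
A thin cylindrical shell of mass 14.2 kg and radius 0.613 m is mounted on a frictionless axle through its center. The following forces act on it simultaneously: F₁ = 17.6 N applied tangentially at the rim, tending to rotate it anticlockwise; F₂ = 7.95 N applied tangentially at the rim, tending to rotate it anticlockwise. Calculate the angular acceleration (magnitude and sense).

I = MR² = (14.2)(0.613)² = 5.336 kg·m².
Taking anticlockwise as positive: τ₁ = +(17.6)(0.613) = +10.79 N·m; τ₂ = +(7.95)(0.613) = +4.873 N·m.
Net torque τ = 15.66 N·m.
α = τ/I = 15.66/5.336 = 2.935 rad/s².

α ≈ 2.94 rad/s², anticlockwise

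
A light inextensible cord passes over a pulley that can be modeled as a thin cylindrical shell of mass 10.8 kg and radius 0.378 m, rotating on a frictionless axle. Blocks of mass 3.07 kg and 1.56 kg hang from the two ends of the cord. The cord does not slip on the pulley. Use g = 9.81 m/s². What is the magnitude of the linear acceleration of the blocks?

a ≈ 0.960 m/s²

I = MR² = (10.8)(0.378)² = 1.543 kg·m².
Heavier block: m₁g − T₁ = m₁a. Lighter block: T₂ − m₂g = m₂a.
Pulley: (T₁ − T₂)R = Iα = I(a/R), so T₁ − T₂ = (I/R²)a = 1·M_p a = 10.80·a.
Adding the three: (m₁ − m₂)g = (m₁ + m₂ + 10.80)a, so a = (3.07 − 1.56)(9.81)/(3.07 + 1.56 + 10.80) = 0.9600 m/s².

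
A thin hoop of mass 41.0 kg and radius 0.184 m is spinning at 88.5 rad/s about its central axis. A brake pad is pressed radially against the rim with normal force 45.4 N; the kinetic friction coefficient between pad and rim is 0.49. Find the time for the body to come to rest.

I = MR² = (41.0)(0.184)² = 1.388 kg·m².
Friction force f = μN = (0.49)(45.4) = 22.25 N at the rim; torque magnitude τ = fR = 4.093 N·m, opposing ω.
|α| = τ/I = 4.093/1.388 = 2.949 rad/s² (deceleration).
0 = ω₀ − |α|t ⇒ t = ω₀/|α| = 88.5/2.949 = 30.01 s.

t ≈ 30.0 s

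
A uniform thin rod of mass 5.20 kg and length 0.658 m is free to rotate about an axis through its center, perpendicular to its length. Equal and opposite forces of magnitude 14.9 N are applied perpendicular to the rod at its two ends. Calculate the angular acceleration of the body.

I = (1/12)ML² = (1/12)(5.20)(0.658)² = 0.1876 kg·m².
The couple gives τ = F·(L/2) + F·(L/2) = F L = (14.9)(0.658) = 9.804 N·m.
Newton's second law for rotation, τ = Iα, gives α = τ/I = 9.804/0.1876 = 52.26 rad/s².

α ≈ 52.3 rad/s²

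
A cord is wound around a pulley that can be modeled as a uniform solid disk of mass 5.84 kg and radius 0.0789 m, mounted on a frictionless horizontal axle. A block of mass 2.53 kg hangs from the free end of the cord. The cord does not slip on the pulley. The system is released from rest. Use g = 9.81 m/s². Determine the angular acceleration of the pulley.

α ≈ 57.7 rad/s²

I = ½MR² = (1/2)(5.84)(0.0789)² = 0.01818 kg·m².
Block: mg − T = ma. Pulley: TR = Iα. No-slip: a = αR, so T = (I/R²)a = 2.920·a.
Then mg = (m + 2.920)a, so a = (2.53)(9.81)/(2.53 + 2.920) = 4.554 m/s².
α = a/R = 4.554/0.0789 = 57.72 rad/s².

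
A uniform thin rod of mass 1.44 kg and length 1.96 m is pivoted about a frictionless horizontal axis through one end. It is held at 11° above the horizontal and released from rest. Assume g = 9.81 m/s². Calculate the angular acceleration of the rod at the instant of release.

About the pivot, I = (1/3)ML² = (1/3)(1.44)(1.96)² = 1.844 kg·m².
The weight acts at the center, a distance L/2 = 0.9800 m from the pivot; τ = Mg(L/2) cos 11° = 13.59 N·m.
α = τ/I = 13.59/1.844 = 7.370 rad/s².

α ≈ 7.37 rad/s²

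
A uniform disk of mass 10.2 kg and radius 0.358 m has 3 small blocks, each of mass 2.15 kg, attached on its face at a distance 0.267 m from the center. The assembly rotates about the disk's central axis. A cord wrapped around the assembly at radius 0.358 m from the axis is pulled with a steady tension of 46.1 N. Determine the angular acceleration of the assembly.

α ≈ 14.8 rad/s²

I_disk = ½MR² = ½(10.2)(0.358)² = 0.6536 kg·m².
I_blocks = 3·m·r² = 3(2.15)(0.267)² = 0.4598 kg·m².
Total I = 1.113 kg·m².
τ = F r = (46.1)(0.358) = 16.50 N·m.
α = τ/I = 16.50/1.113 = 14.82 rad/s².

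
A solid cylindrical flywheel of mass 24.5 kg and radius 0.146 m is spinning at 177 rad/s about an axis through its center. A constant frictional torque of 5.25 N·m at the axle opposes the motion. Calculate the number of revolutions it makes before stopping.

I = ½MR² = (1/2)(24.5)(0.146)² = 0.2611 kg·m².
The net torque has magnitude 5.25 N·m, opposing ω.
|α| = τ/I = 5.250/0.2611 = 20.11 rad/s² (deceleration).
ω² = ω₀² − 2|α|θ with ω = 0 ⇒ θ = ω₀²/(2|α|) = 779.1 rad = 124.0 rev.

≈ 124 revolutions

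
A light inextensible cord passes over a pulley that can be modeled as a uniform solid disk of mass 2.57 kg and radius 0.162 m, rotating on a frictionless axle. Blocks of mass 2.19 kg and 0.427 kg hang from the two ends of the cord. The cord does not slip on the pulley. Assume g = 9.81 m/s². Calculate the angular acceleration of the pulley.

α ≈ 27.4 rad/s²

I = ½MR² = (1/2)(2.57)(0.162)² = 0.03372 kg·m².
Heavier block: m₁g − T₁ = m₁a. Lighter block: T₂ − m₂g = m₂a.
Pulley: (T₁ − T₂)R = Iα = I(a/R), so T₁ − T₂ = (I/R²)a = (1/2)M_p a = 1.285·a.
Adding the three: (m₁ − m₂)g = (m₁ + m₂ + 1.285)a, so a = (2.19 − 0.427)(9.81)/(2.19 + 0.427 + 1.285) = 4.432 m/s².
α = a/R = 4.432/0.162 = 27.36 rad/s².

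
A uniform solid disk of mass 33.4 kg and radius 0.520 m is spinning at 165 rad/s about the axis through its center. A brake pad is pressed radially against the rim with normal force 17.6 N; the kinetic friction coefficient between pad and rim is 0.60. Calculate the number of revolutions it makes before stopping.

≈ 1780 revolutions

I = ½MR² = (1/2)(33.4)(0.520)² = 4.516 kg·m².
Friction force f = μN = (0.60)(17.6) = 10.56 N at the rim; torque magnitude τ = fR = 5.491 N·m, opposing ω.
|α| = τ/I = 5.491/4.516 = 1.216 rad/s² (deceleration).
ω² = ω₀² − 2|α|θ with ω = 0 ⇒ θ = ω₀²/(2|α|) = 11190 rad = 1782 rev.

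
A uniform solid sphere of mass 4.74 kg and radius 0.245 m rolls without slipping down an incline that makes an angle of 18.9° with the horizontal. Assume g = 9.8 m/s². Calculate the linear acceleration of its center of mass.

a ≈ 2.27 m/s²

Translation along the incline: Mg sinθ − f = Ma.
Rotation about the center: fR = Iα with I = (2/5)MR². No-slip gives a = αR, so f = (I/R²)a = (2/5)M a.
Substituting: Mg sinθ = (1 + 0.4000)Ma, so a = g sinθ/(1 + 0.4000) = (9.8) sin 18.9° / 1.400 = 2.267 m/s².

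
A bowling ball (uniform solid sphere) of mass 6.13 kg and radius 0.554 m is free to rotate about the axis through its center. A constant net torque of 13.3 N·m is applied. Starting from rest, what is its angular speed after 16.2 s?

I = (2/5)MR² = (2/5)(6.13)(0.554)² = 0.7526 kg·m².
α = τ/I = 13.3/0.7526 = 17.67 rad/s².
ω = ω₀ + αt = 0 + (17.67)(16.2) = 286.3 rad/s.

ω ≈ 286 rad/s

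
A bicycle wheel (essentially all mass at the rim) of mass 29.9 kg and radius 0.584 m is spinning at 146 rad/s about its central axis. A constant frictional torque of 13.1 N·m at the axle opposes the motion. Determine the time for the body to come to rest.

I = MR² = (29.9)(0.584)² = 10.20 kg·m².
The net torque has magnitude 13.1 N·m, opposing ω.
|α| = τ/I = 13.10/10.20 = 1.285 rad/s² (deceleration).
0 = ω₀ − |α|t ⇒ t = ω₀/|α| = 146/1.285 = 113.7 s.

t ≈ 114 s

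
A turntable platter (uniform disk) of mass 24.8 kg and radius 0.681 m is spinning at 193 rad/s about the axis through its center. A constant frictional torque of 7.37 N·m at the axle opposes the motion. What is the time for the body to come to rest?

I = ½MR² = (1/2)(24.8)(0.681)² = 5.751 kg·m².
The net torque has magnitude 7.37 N·m, opposing ω.
|α| = τ/I = 7.370/5.751 = 1.282 rad/s² (deceleration).
0 = ω₀ − |α|t ⇒ t = ω₀/|α| = 193/1.282 = 150.6 s.

t ≈ 151 s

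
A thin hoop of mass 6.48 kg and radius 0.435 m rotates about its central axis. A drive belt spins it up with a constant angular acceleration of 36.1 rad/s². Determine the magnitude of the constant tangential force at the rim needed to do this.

F ≈ 102 N

I = MR² = (6.48)(0.435)² = 1.226 kg·m².
The required torque is τ = Iα = (1.226)(36.10) = 44.27 N·m.
A tangential force at the rim gives τ = FR, so F = τ/R = 44.27/0.435 = 101.8 N.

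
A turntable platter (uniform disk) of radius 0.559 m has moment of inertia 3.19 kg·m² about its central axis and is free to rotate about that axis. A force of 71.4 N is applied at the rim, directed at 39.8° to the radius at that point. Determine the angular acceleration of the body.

Only the tangential component produces torque: τ = F R sinθ = (71.4)(0.559) sin 39.8° = 25.55 N·m.
From τ = Iα: α = 25.55/3.190 = 8.009 rad/s².

α ≈ 8.01 rad/s²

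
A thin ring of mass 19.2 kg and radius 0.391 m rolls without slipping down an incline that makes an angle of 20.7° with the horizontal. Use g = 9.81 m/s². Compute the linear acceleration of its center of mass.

Translation along the incline: Mg sinθ − f = Ma.
Rotation about the center: fR = Iα with I = MR². No-slip gives a = αR, so f = (I/R²)a = M a.
Substituting: Mg sinθ = (1 + 1.000)Ma, so a = g sinθ/(1 + 1.000) = (9.81) sin 20.7° / 2.000 = 1.734 m/s².

a ≈ 1.73 m/s²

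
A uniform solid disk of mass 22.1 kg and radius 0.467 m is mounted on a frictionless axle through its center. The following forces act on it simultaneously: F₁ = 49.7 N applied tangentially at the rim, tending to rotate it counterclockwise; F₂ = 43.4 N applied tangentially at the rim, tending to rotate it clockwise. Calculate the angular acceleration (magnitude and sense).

α ≈ 1.22 rad/s², counterclockwise

I = ½MR² = (1/2)(22.1)(0.467)² = 2.410 kg·m².
Taking counterclockwise as positive: τ₁ = +(49.7)(0.467) = +23.21 N·m; τ₂ = −(43.4)(0.467) = −20.27 N·m.
Net torque τ = 2.942 N·m.
α = τ/I = 2.942/2.410 = 1.221 rad/s².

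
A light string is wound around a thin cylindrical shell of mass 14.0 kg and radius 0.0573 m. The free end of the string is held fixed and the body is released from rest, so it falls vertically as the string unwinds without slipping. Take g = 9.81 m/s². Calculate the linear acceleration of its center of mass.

Translation: Mg − T = Ma. Rotation about the center: TR = Iα with I = MR².
With a = αR: T = (I/R²)a = M a, so Mg = (1 + 1.000)Ma.
a = g/(1 + 1.000) = 9.81/2.000 = 4.905 m/s².

a ≈ 4.91 m/s²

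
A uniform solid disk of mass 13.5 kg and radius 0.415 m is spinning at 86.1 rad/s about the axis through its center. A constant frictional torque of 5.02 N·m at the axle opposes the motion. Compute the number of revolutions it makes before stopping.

≈ 137 revolutions

I = ½MR² = (1/2)(13.5)(0.415)² = 1.163 kg·m².
The net torque has magnitude 5.02 N·m, opposing ω.
|α| = τ/I = 5.020/1.163 = 4.318 rad/s² (deceleration).
ω² = ω₀² − 2|α|θ with ω = 0 ⇒ θ = ω₀²/(2|α|) = 858.4 rad = 136.6 rev.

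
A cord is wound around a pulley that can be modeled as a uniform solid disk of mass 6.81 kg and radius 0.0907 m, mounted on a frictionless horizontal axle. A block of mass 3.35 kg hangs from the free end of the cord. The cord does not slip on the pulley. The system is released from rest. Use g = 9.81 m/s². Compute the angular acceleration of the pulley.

I = ½MR² = (1/2)(6.81)(0.0907)² = 0.02801 kg·m².
Block: mg − T = ma. Pulley: TR = Iα. No-slip: a = αR, so T = (I/R²)a = 3.405·a.
Then mg = (m + 3.405)a, so a = (3.35)(9.81)/(3.35 + 3.405) = 4.865 m/s².
α = a/R = 4.865/0.0907 = 53.64 rad/s².

α ≈ 53.6 rad/s²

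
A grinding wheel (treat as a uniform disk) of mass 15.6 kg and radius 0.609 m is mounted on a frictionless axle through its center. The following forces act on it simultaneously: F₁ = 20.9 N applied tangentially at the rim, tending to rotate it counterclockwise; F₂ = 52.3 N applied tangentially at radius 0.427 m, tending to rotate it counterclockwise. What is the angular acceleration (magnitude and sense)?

I = ½MR² = (1/2)(15.6)(0.609)² = 2.893 kg·m².
Taking counterclockwise as positive: τ₁ = +(20.9)(0.609) = +12.73 N·m; τ₂ = +(52.3)(0.427) = +22.33 N·m.
Net torque τ = 35.06 N·m.
α = τ/I = 35.06/2.893 = 12.12 rad/s².

α ≈ 12.1 rad/s², counterclockwise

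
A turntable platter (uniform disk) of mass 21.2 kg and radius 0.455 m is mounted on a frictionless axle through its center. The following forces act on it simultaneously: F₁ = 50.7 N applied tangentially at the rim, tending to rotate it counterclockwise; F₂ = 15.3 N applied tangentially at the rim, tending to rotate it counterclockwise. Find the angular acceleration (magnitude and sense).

I = ½MR² = (1/2)(21.2)(0.455)² = 2.194 kg·m².
Taking counterclockwise as positive: τ₁ = +(50.7)(0.455) = +23.07 N·m; τ₂ = +(15.3)(0.455) = +6.962 N·m.
Net torque τ = 30.03 N·m.
α = τ/I = 30.03/2.194 = 13.68 rad/s².

α ≈ 13.7 rad/s², counterclockwise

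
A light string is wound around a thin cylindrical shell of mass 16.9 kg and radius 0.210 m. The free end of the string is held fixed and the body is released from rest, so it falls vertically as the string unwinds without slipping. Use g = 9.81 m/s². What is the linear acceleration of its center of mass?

a ≈ 4.91 m/s²

Translation: Mg − T = Ma. Rotation about the center: TR = Iα with I = MR².
With a = αR: T = (I/R²)a = M a, so Mg = (1 + 1.000)Ma.
a = g/(1 + 1.000) = 9.81/2.000 = 4.905 m/s².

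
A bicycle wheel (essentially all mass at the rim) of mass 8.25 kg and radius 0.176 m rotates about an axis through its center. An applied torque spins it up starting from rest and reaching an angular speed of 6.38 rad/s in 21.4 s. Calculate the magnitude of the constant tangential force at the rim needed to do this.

F ≈ 0.433 N

I = MR² = (8.25)(0.176)² = 0.2556 kg·m².
α = Δω/Δt = (6.38 − 0)/21.4 = 0.2981 rad/s².
The required torque is τ = Iα = (0.2556)(0.2981) = 0.07619 N·m.
A tangential force at the rim gives τ = FR, so F = τ/R = 0.07619/0.176 = 0.4329 N.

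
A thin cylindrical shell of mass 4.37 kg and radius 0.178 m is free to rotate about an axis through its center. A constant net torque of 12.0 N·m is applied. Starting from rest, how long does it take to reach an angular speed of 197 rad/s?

t ≈ 2.27 s

I = MR² = (4.37)(0.178)² = 0.1385 kg·m².
α = τ/I = 12.0/0.1385 = 86.67 rad/s².
ω = αt ⇒ t = ω/α = 197/86.67 = 2.273 s.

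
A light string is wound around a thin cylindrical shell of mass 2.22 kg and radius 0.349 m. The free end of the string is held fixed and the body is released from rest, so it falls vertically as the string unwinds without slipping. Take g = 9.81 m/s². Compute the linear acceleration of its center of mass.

a ≈ 4.91 m/s²

Translation: Mg − T = Ma. Rotation about the center: TR = Iα with I = MR².
With a = αR: T = (I/R²)a = M a, so Mg = (1 + 1.000)Ma.
a = g/(1 + 1.000) = 9.81/2.000 = 4.905 m/s².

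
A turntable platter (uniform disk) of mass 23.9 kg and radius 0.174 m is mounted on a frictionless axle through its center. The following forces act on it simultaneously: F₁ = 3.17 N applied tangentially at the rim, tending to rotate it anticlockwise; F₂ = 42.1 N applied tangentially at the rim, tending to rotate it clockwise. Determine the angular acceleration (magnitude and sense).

I = ½MR² = (1/2)(23.9)(0.174)² = 0.3618 kg·m².
Taking anticlockwise as positive: τ₁ = +(3.17)(0.174) = +0.5516 N·m; τ₂ = −(42.1)(0.174) = −7.325 N·m.
Net torque τ = -6.774 N·m.
α = τ/I = -6.774/0.3618 = -18.72 rad/s².

α ≈ 18.7 rad/s², clockwise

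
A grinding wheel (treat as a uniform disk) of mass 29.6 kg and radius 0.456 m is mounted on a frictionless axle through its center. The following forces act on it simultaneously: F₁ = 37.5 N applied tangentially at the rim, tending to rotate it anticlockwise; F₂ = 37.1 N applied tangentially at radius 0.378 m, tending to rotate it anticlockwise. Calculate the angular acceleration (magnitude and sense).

α ≈ 10.1 rad/s², anticlockwise

I = ½MR² = (1/2)(29.6)(0.456)² = 3.077 kg·m².
Taking anticlockwise as positive: τ₁ = +(37.5)(0.456) = +17.10 N·m; τ₂ = +(37.1)(0.378) = +14.02 N·m.
Net torque τ = 31.12 N·m.
α = τ/I = 31.12/3.077 = 10.11 rad/s².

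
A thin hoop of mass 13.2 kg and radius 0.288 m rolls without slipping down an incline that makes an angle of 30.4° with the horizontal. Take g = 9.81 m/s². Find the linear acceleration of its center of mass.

a ≈ 2.48 m/s²

Translation along the incline: Mg sinθ − f = Ma.
Rotation about the center: fR = Iα with I = MR². No-slip gives a = αR, so f = (I/R²)a = M a.
Substituting: Mg sinθ = (1 + 1.000)Ma, so a = g sinθ/(1 + 1.000) = (9.81) sin 30.4° / 2.000 = 2.482 m/s².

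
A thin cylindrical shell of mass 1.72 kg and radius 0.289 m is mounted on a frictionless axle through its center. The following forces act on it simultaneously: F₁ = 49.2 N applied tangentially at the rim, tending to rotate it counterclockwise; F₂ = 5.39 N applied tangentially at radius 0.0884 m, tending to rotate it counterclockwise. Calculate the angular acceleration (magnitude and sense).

I = MR² = (1.72)(0.289)² = 0.1437 kg·m².
Taking counterclockwise as positive: τ₁ = +(49.2)(0.289) = +14.22 N·m; τ₂ = +(5.39)(0.0884) = +0.4765 N·m.
Net torque τ = 14.70 N·m.
α = τ/I = 14.70/0.1437 = 102.3 rad/s².

α ≈ 102 rad/s², counterclockwise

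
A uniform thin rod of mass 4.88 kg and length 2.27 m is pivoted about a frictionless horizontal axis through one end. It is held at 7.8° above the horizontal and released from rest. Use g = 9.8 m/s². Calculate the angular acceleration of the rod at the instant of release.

About the pivot, I = (1/3)ML² = (1/3)(4.88)(2.27)² = 8.382 kg·m².
The weight acts at the center, a distance L/2 = 1.135 m from the pivot; τ = Mg(L/2) cos 7.8° = 53.78 N·m.
α = τ/I = 53.78/8.382 = 6.416 rad/s².

α ≈ 6.42 rad/s²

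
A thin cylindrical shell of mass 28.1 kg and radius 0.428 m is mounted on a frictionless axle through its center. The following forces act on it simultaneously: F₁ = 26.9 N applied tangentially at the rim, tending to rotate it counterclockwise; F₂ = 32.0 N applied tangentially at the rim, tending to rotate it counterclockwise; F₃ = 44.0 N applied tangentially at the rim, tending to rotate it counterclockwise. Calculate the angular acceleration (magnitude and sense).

α ≈ 8.56 rad/s², counterclockwise

I = MR² = (28.1)(0.428)² = 5.147 kg·m².
Taking counterclockwise as positive: τ₁ = +(26.9)(0.428) = +11.51 N·m; τ₂ = +(32.0)(0.428) = +13.70 N·m; τ₃ = +(44.0)(0.428) = +18.83 N·m.
Net torque τ = 44.04 N·m.
α = τ/I = 44.04/5.147 = 8.556 rad/s².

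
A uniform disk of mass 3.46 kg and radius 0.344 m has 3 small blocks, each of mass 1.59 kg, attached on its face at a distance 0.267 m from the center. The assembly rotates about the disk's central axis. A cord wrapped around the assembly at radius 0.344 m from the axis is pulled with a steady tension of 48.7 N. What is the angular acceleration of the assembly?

α ≈ 30.8 rad/s²

I_disk = ½MR² = ½(3.46)(0.344)² = 0.2047 kg·m².
I_blocks = 3·m·r² = 3(1.59)(0.267)² = 0.3400 kg·m².
Total I = 0.5448 kg·m².
τ = F r = (48.7)(0.344) = 16.75 N·m.
α = τ/I = 16.75/0.5448 = 30.75 rad/s².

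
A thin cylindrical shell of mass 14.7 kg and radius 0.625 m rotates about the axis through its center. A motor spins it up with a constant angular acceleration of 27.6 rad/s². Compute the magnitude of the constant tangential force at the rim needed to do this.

I = MR² = (14.7)(0.625)² = 5.742 kg·m².
The required torque is τ = Iα = (5.742)(27.60) = 158.5 N·m.
A tangential force at the rim gives τ = FR, so F = τ/R = 158.5/0.625 = 253.6 N.

F ≈ 254 N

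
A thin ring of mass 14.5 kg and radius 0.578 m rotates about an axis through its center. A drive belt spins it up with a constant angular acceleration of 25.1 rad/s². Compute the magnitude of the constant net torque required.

I = MR² = (14.5)(0.578)² = 4.844 kg·m².
τ = Iα = (4.844)(25.10) = 121.6 N·m.

τ ≈ 122 N·m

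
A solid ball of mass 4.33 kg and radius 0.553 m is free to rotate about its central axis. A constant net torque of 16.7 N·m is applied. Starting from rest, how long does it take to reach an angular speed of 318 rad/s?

t ≈ 10.1 s

I = (2/5)MR² = (2/5)(4.33)(0.553)² = 0.5297 kg·m².
α = τ/I = 16.7/0.5297 = 31.53 rad/s².
ω = αt ⇒ t = ω/α = 318/31.53 = 10.09 s.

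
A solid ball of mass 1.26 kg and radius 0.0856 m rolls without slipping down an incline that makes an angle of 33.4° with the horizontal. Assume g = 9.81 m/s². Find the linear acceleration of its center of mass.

a ≈ 3.86 m/s²

Translation along the incline: Mg sinθ − f = Ma.
Rotation about the center: fR = Iα with I = (2/5)MR². No-slip gives a = αR, so f = (I/R²)a = (2/5)M a.
Substituting: Mg sinθ = (1 + 0.4000)Ma, so a = g sinθ/(1 + 0.4000) = (9.81) sin 33.4° / 1.400 = 3.857 m/s².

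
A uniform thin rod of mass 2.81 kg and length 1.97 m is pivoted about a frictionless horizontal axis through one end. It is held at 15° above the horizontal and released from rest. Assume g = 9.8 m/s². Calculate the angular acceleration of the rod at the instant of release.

About the pivot, I = (1/3)ML² = (1/3)(2.81)(1.97)² = 3.635 kg·m².
The weight acts at the center, a distance L/2 = 0.9850 m from the pivot; τ = Mg(L/2) cos 15° = 26.20 N·m.
α = τ/I = 26.20/3.635 = 7.208 rad/s².
(Equivalently α = (3g/(2L)) cos 15° = 7.208 rad/s².)

α ≈ 7.21 rad/s²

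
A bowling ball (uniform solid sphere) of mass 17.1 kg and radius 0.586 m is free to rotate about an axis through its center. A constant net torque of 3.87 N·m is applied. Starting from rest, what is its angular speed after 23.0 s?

ω ≈ 37.9 rad/s

I = (2/5)MR² = (2/5)(17.1)(0.586)² = 2.349 kg·m².
α = τ/I = 3.87/2.349 = 1.648 rad/s².
ω = ω₀ + αt = 0 + (1.648)(23.0) = 37.90 rad/s.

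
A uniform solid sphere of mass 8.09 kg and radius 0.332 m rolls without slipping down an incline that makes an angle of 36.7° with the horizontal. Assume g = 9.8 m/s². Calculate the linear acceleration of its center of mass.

a ≈ 4.18 m/s²

Translation along the incline: Mg sinθ − f = Ma.
Rotation about the center: fR = Iα with I = (2/5)MR². No-slip gives a = αR, so f = (I/R²)a = (2/5)M a.
Substituting: Mg sinθ = (1 + 0.4000)Ma, so a = g sinθ/(1 + 0.4000) = (9.8) sin 36.7° / 1.400 = 4.183 m/s².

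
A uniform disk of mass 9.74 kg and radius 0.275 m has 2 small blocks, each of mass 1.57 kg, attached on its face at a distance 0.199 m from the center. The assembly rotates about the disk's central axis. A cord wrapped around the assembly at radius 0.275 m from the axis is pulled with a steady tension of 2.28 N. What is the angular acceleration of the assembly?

α ≈ 1.27 rad/s²

I_disk = ½MR² = ½(9.74)(0.275)² = 0.3683 kg·m².
I_blocks = 2·m·r² = 2(1.57)(0.199)² = 0.1243 kg·m².
Total I = 0.4926 kg·m².
τ = F r = (2.28)(0.275) = 0.6270 N·m.
α = τ/I = 0.6270/0.4926 = 1.273 rad/s².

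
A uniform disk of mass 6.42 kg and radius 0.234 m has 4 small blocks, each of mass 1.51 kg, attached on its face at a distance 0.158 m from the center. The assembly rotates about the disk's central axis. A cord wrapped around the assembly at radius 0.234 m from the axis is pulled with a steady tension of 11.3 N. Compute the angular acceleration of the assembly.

α ≈ 8.10 rad/s²

I_disk = ½MR² = ½(6.42)(0.234)² = 0.1758 kg·m².
I_blocks = 4·m·r² = 4(1.51)(0.158)² = 0.1508 kg·m².
Total I = 0.3265 kg·m².
τ = F r = (11.3)(0.234) = 2.644 N·m.
α = τ/I = 2.644/0.3265 = 8.097 rad/s².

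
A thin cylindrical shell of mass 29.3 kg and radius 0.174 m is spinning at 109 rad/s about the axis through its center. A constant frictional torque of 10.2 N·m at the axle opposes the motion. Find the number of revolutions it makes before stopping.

≈ 82.2 revolutions

I = MR² = (29.3)(0.174)² = 0.8871 kg·m².
The net torque has magnitude 10.2 N·m, opposing ω.
|α| = τ/I = 10.20/0.8871 = 11.50 rad/s² (deceleration).
ω² = ω₀² − 2|α|θ with ω = 0 ⇒ θ = ω₀²/(2|α|) = 516.6 rad = 82.23 rev.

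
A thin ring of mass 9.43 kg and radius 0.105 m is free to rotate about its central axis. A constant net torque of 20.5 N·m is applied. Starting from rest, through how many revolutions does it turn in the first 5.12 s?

≈ 411 revolutions

I = MR² = (9.43)(0.105)² = 0.1040 kg·m².
α = τ/I = 20.5/0.1040 = 197.2 rad/s².
θ = ½αt² = ½(197.2)(5.12)² = 2584 rad.
Revolutions = θ/(2π) = 411.3.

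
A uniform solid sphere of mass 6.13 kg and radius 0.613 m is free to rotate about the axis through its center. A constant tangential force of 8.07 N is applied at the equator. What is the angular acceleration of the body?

I = (2/5)MR² = (2/5)(6.13)(0.613)² = 0.9214 kg·m².
τ = F R = (8.07)(0.613) = 4.947 N·m.
Newton's second law for rotation, τ = Iα, gives α = τ/I = 4.947/0.9214 = 5.369 rad/s².

α ≈ 5.37 rad/s²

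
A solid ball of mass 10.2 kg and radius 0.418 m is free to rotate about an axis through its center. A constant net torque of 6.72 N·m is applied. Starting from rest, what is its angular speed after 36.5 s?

ω ≈ 344 rad/s

I = (2/5)MR² = (2/5)(10.2)(0.418)² = 0.7129 kg·m².
α = τ/I = 6.72/0.7129 = 9.427 rad/s².
ω = ω₀ + αt = 0 + (9.427)(36.5) = 344.1 rad/s.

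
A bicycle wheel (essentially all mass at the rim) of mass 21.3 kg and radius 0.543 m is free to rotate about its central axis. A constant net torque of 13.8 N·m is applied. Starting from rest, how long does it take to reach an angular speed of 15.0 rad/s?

I = MR² = (21.3)(0.543)² = 6.280 kg·m².
α = τ/I = 13.8/6.280 = 2.197 rad/s².
ω = αt ⇒ t = ω/α = 15.0/2.197 = 6.826 s.

t ≈ 6.83 s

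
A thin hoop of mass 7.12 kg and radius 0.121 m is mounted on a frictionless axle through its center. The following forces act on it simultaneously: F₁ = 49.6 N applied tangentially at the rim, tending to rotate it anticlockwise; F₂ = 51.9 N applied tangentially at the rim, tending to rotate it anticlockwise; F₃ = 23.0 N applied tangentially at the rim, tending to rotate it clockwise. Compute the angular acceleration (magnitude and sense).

α ≈ 91.1 rad/s², anticlockwise

I = MR² = (7.12)(0.121)² = 0.1042 kg·m².
Taking anticlockwise as positive: τ₁ = +(49.6)(0.121) = +6.002 N·m; τ₂ = +(51.9)(0.121) = +6.280 N·m; τ₃ = −(23.0)(0.121) = −2.783 N·m.
Net torque τ = 9.498 N·m.
α = τ/I = 9.498/0.1042 = 91.12 rad/s².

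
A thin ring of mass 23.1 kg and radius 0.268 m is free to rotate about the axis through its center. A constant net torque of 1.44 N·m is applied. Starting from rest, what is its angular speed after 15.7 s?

I = MR² = (23.1)(0.268)² = 1.659 kg·m².
α = τ/I = 1.44/1.659 = 0.8679 rad/s².
ω = ω₀ + αt = 0 + (0.8679)(15.7) = 13.63 rad/s.

ω ≈ 13.6 rad/s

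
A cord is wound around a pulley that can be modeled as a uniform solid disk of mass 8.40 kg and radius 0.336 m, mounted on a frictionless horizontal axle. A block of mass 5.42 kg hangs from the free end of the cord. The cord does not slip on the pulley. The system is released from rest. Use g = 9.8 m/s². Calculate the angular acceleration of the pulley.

α ≈ 16.4 rad/s²

I = ½MR² = (1/2)(8.40)(0.336)² = 0.4742 kg·m².
Block: mg − T = ma. Pulley: TR = Iα. No-slip: a = αR, so T = (I/R²)a = 4.200·a.
Then mg = (m + 4.200)a, so a = (5.42)(9.8)/(5.42 + 4.200) = 5.521 m/s².
α = a/R = 5.521/0.336 = 16.43 rad/s².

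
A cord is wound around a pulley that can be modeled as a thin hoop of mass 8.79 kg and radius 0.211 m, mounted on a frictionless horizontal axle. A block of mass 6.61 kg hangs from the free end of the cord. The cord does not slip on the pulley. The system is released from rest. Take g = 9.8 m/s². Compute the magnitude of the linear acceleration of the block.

I = MR² = (8.79)(0.211)² = 0.3913 kg·m².
Block: mg − T = ma. Pulley: TR = Iα. No-slip: a = αR, so T = (I/R²)a = 8.790·a.
Then mg = (m + 8.790)a, so a = (6.61)(9.8)/(6.61 + 8.790) = 4.206 m/s².

a ≈ 4.21 m/s²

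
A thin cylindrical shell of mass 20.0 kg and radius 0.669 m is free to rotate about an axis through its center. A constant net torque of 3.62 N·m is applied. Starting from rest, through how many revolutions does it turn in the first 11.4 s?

≈ 4.18 revolutions

I = MR² = (20.0)(0.669)² = 8.951 kg·m².
α = τ/I = 3.62/8.951 = 0.4044 rad/s².
θ = ½αt² = ½(0.4044)(11.4)² = 26.28 rad.
Revolutions = θ/(2π) = 4.182.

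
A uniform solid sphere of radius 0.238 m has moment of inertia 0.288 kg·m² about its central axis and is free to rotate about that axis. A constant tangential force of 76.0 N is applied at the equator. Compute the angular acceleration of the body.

α ≈ 62.8 rad/s²

τ = F R = (76.0)(0.238) = 18.09 N·m.
Newton's second law for rotation, τ = Iα, gives α = τ/I = 18.09/0.2880 = 62.81 rad/s².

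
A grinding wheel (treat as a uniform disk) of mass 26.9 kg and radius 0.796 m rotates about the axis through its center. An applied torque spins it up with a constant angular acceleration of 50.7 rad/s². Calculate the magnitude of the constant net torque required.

I = ½MR² = (1/2)(26.9)(0.796)² = 8.522 kg·m².
τ = Iα = (8.522)(50.70) = 432.1 N·m.

τ ≈ 432 N·m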